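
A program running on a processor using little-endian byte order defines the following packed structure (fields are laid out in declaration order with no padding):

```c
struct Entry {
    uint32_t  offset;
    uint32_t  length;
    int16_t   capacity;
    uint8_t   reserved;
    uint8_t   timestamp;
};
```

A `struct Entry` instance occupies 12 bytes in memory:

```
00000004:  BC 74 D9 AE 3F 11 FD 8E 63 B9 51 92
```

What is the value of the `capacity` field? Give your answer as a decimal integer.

-18077

`capacity` follows `offset` (4 B), `length` (4 B), so it starts at offset 4 + 4 = 8 and occupies 2 bytes.
Bytes at offsets 8..9: 63 B9.
Little-endian: lowest address holds the least-significant byte.
Reassemble most-significant byte first: B9 63 → 0xB963.
Top bit is set, so as a signed 16-bit value this is 0xB963 − 2^16 = -18077.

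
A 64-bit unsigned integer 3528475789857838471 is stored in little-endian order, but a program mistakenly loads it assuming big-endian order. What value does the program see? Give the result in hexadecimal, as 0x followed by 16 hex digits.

3528475789857838471 in 64-bit hexadecimal is 0x30F7AA09450AD587.
Stored little-endian, the bytes at ascending addresses are 87 D5 0A 45 09 AA F7 30.
Read back as big-endian, the last byte is least significant, giving 0x87D50A4509AAF730.

0x87D50A4509AAF730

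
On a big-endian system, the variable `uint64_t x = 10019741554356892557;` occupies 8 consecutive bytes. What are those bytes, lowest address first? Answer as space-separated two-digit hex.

10019741554356892557 in hexadecimal, padded to 64 bits, is 0x8B0D45DB58A9B38D.
Split into bytes (most-significant first): 8B 0D 45 DB 58 A9 B3 8D.
Big-endian stores the most-significant byte at the lowest address.
So the memory order matches the most-significant-first order: 8B 0D 45 DB 58 A9 B3 8D.

8B 0D 45 DB 58 A9 B3 8D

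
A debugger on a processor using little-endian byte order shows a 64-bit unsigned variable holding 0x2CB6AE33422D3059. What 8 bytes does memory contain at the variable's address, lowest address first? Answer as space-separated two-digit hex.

59 30 2D 42 33 AE B6 2C

Split into bytes (most-significant first): 2C B6 AE 33 42 2D 30 59.
In little-endian order the low byte comes first in memory.
So at ascending addresses the bytes are 59 30 2D 42 33 AE B6 2C.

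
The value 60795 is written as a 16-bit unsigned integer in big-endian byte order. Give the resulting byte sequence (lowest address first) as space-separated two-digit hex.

ED 7B

60795 in hexadecimal, padded to 16 bits, is 0xED7B.
Split into bytes (most-significant first): ED 7B.
Big-endian: lowest address holds the most-significant byte.
So the memory order matches the most-significant-first order: ED 7B.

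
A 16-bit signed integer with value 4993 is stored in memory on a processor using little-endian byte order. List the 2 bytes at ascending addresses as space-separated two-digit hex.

4993 in hexadecimal, padded to 16 bits, is 0x1381.
Split into bytes (most-significant first): 13 81.
Little-endian: lowest address holds the least-significant byte.
So at ascending addresses the bytes are 81 13.

81 13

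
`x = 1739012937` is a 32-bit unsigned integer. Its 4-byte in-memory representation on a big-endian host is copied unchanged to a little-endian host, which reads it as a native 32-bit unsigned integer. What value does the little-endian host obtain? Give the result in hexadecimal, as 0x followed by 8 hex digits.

0x493BA767

1739012937 in 32-bit hexadecimal is 0x67A73B49.
Stored big-endian, the bytes at ascending addresses are 67 A7 3B 49.
Read back as little-endian, the first byte is least significant, giving 0x493BA767.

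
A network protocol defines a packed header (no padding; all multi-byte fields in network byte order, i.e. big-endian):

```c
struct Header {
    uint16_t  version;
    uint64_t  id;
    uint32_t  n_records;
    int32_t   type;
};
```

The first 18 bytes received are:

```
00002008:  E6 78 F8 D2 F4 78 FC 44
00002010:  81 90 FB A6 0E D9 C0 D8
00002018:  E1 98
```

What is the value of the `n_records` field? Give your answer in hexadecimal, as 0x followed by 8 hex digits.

`n_records` follows `version` (2 B), `id` (8 B), so it starts at offset 2 + 8 = 10 and occupies 4 bytes.
Bytes at offsets 10..13: FB A6 0E D9.
In big-endian order the high byte comes first in memory.
The bytes are already most-significant first: 0xFBA60ED9.

0xFBA60ED9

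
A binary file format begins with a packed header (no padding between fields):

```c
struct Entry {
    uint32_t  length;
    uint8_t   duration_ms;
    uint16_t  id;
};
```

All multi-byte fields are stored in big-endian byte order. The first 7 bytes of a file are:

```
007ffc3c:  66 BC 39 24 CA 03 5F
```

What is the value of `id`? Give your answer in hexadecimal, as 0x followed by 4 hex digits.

`id` follows `length` (4 B), `duration_ms` (1 B), so it starts at offset 4 + 1 = 5 and occupies 2 bytes.
Bytes at offsets 5..6: 03 5F.
Big-endian: lowest address holds the most-significant byte.
The bytes are already most-significant first: 0x035F.

0x035F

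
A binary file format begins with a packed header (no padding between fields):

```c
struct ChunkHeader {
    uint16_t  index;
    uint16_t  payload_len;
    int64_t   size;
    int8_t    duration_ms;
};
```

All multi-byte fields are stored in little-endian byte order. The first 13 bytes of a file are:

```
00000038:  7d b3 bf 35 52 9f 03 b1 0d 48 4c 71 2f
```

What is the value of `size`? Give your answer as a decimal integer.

`size` follows `index` (2 B), `payload_len` (2 B), so it starts at offset 2 + 2 = 4 and occupies 8 bytes.
Bytes at offsets 4..11: 52 9F 03 B1 0D 48 4C 71.
Little-endian stores the least-significant byte at the lowest address.
Reassemble most-significant byte first: 71 4C 48 0D B1 03 9F 52 → 0x714C480DB1039F52.
0x714C480DB1039F52 = 8163979448157445970.

8163979448157445970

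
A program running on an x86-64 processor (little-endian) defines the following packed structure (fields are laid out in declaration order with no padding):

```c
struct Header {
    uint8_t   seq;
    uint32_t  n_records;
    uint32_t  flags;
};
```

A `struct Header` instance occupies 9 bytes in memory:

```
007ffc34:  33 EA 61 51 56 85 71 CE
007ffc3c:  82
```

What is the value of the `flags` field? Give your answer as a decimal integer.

2194567557

`flags` follows `seq` (1 B), `n_records` (4 B), so it starts at offset 1 + 4 = 5 and occupies 4 bytes.
Bytes at offsets 5..8: 85 71 CE 82.
Little-endian: lowest address holds the least-significant byte.
Reassemble most-significant byte first: 82 CE 71 85 → 0x82CE7185.
0x82CE7185 = 2194567557.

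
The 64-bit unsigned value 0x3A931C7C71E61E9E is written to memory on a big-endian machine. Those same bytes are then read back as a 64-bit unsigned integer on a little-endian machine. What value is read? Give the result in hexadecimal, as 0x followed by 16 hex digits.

0x9E1EE6717C1C933A

Stored big-endian, the bytes at ascending addresses are 3A 93 1C 7C 71 E6 1E 9E.
Read back as little-endian, the first byte is least significant, giving 0x9E1EE6717C1C933A.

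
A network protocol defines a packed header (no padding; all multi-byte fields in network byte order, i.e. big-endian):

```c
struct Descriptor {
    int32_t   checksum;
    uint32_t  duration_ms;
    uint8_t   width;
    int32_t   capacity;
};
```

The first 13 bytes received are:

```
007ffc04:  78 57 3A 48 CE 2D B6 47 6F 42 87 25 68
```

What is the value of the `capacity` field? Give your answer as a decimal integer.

`capacity` follows `checksum` (4 B), `duration_ms` (4 B), `width` (1 B), so it starts at offset 4 + 4 + 1 = 9 and occupies 4 bytes.
Bytes at offsets 9..12: 42 87 25 68.
Big-endian stores the most-significant byte at the lowest address.
The bytes are already most-significant first: 0x42872568.
0x42872568 = 1116153192.

1116153192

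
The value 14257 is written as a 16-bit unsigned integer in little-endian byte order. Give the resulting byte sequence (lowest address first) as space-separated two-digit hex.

14257 in hexadecimal, padded to 16 bits, is 0x37B1.
Split into bytes (most-significant first): 37 B1.
Little-endian stores the least-significant byte at the lowest address.
So at ascending addresses the bytes are B1 37.

B1 37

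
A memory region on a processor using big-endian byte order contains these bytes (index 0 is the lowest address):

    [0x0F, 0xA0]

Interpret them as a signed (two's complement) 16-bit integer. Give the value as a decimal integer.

4000

Big-endian: lowest address holds the most-significant byte.
The bytes are already most-significant first: 0x0FA0.
0x0FA0 = 4000.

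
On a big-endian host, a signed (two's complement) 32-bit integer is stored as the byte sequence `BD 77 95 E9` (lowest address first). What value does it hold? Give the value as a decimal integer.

-1116236311

Big-endian: lowest address holds the most-significant byte.
The bytes are already most-significant first: 0xBD7795E9.
Top bit is set, so as a signed 32-bit value this is 0xBD7795E9 − 2^32 = -1116236311.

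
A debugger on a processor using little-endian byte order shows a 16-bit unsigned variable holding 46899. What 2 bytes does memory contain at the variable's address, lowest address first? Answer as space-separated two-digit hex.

33 B7

46899 in hexadecimal, padded to 16 bits, is 0xB733.
Split into bytes (most-significant first): B7 33.
Little-endian stores the least-significant byte at the lowest address.
So at ascending addresses the bytes are 33 B7.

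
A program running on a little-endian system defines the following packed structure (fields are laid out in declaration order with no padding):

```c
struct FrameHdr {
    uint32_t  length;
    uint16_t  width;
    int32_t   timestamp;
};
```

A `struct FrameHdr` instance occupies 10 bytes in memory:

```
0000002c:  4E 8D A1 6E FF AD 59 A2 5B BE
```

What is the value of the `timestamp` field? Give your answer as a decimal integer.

`timestamp` follows `length` (4 B), `width` (2 B), so it starts at offset 4 + 2 = 6 and occupies 4 bytes.
Bytes at offsets 6..9: 59 A2 5B BE.
In little-endian order the low byte comes first in memory.
Reassemble most-significant byte first: BE 5B A2 59 → 0xBE5BA259.
Top bit is set, so as a signed 32-bit value this is 0xBE5BA259 − 2^32 = -1101290919.

-1101290919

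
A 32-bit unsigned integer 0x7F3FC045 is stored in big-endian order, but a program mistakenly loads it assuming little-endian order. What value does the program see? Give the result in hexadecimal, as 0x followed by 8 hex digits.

0x45C03F7F

Stored big-endian, the bytes at ascending addresses are 7F 3F C0 45.
Read back as little-endian, the first byte is least significant, giving 0x45C03F7F.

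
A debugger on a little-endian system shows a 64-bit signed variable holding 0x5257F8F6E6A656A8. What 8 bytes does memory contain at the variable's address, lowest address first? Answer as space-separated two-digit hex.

Split into bytes (most-significant first): 52 57 F8 F6 E6 A6 56 A8.
Little-endian stores the least-significant byte at the lowest address.
So at ascending addresses the bytes are A8 56 A6 E6 F6 F8 57 52.

A8 56 A6 E6 F6 F8 57 52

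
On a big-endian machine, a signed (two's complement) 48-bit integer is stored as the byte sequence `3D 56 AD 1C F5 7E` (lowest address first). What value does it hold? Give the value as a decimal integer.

67442480838014

In big-endian order the high byte comes first in memory.
The bytes are already most-significant first: 0x3D56AD1CF57E.
0x3D56AD1CF57E = 67442480838014.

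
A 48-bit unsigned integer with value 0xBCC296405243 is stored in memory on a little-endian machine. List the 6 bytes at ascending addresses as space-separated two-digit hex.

Split into bytes (most-significant first): BC C2 96 40 52 43.
Little-endian: lowest address holds the least-significant byte.
So at ascending addresses the bytes are 43 52 40 96 C2 BC.

43 52 40 96 C2 BC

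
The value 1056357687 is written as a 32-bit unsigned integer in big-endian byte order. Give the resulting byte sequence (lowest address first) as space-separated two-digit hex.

1056357687 in hexadecimal, padded to 32 bits, is 0x3EF6BD37.
Split into bytes (most-significant first): 3E F6 BD 37.
In big-endian order the high byte comes first in memory.
So the memory order matches the most-significant-first order: 3E F6 BD 37.

3E F6 BD 37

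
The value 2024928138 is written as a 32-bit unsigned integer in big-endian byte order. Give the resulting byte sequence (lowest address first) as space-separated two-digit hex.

78 B1 F3 8A

2024928138 in hexadecimal, padded to 32 bits, is 0x78B1F38A.
Split into bytes (most-significant first): 78 B1 F3 8A.
Big-endian stores the most-significant byte at the lowest address.
So the memory order matches the most-significant-first order: 78 B1 F3 8A.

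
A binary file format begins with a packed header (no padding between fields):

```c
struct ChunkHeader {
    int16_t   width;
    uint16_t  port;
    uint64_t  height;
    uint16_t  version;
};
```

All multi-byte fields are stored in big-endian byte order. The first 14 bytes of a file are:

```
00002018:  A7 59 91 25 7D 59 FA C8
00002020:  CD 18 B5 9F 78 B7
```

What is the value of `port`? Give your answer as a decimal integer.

`port` follows `width` (2 bytes), so it starts at byte offset 2 and occupies 2 bytes.
Bytes at offsets 2..3: 91 25.
Big-endian stores the most-significant byte at the lowest address.
The bytes are already most-significant first: 0x9125.
0x9125 = 37157.

37157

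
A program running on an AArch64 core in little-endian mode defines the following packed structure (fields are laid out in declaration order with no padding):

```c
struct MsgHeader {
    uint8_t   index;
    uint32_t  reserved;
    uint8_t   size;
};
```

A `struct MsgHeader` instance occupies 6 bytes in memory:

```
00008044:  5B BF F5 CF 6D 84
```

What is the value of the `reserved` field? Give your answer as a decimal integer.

1842345407

`reserved` follows `index` (1 byte), so it starts at byte offset 1 and occupies 4 bytes.
Bytes at offsets 1..4: BF F5 CF 6D.
Little-endian: lowest address holds the least-significant byte.
Reassemble most-significant byte first: 6D CF F5 BF → 0x6DCFF5BF.
0x6DCFF5BF = 1842345407.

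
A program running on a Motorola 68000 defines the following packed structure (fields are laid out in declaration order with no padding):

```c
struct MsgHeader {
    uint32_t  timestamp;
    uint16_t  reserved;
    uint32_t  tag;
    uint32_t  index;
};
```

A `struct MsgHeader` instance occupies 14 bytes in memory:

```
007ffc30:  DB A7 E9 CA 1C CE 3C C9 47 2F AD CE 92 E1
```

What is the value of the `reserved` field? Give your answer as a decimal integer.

7374

`reserved` follows `timestamp` (4 bytes), so it starts at byte offset 4 and occupies 2 bytes.
Bytes at offsets 4..5: 1C CE.
In big-endian order the high byte comes first in memory.
The bytes are already most-significant first: 0x1CCE.
0x1CCE = 7374.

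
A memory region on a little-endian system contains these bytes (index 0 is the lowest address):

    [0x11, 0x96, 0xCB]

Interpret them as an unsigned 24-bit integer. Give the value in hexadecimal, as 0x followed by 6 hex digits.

Little-endian: lowest address holds the least-significant byte.
Reassemble most-significant byte first: CB 96 11 → 0xCB9611.

0xCB9611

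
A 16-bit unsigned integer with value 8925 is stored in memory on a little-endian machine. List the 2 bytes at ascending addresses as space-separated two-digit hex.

8925 in hexadecimal, padded to 16 bits, is 0x22DD.
Split into bytes (most-significant first): 22 DD.
In little-endian order the low byte comes first in memory.
So at ascending addresses the bytes are DD 22.

DD 22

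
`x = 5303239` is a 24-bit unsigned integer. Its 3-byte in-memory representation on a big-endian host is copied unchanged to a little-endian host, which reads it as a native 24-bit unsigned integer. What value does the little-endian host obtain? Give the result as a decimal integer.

13101904

5303239 in 24-bit hexadecimal is 0x50EBC7.
Stored big-endian, the bytes at ascending addresses are 50 EB C7.
Read back as little-endian, the first byte is least significant, giving 0xC7EB50.
0xC7EB50 = 13101904.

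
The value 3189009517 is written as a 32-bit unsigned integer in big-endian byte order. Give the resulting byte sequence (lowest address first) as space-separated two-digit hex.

BE 14 6C 6D

3189009517 in hexadecimal, padded to 32 bits, is 0xBE146C6D.
Split into bytes (most-significant first): BE 14 6C 6D.
In big-endian order the high byte comes first in memory.
So the memory order matches the most-significant-first order: BE 14 6C 6D.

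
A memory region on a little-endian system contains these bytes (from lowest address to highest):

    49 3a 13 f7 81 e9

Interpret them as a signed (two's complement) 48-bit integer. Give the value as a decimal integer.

-24730571425207

Little-endian stores the least-significant byte at the lowest address.
Reassemble most-significant byte first: E9 81 F7 13 3A 49 → 0xE981F7133A49.
Top bit is set, so as a signed 48-bit value this is 0xE981F7133A49 − 2^48 = -24730571425207.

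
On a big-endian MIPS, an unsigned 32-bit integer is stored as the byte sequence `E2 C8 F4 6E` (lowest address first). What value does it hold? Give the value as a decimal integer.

Big-endian: lowest address holds the most-significant byte.
The bytes are already most-significant first: 0xE2C8F46E.
0xE2C8F46E = 3804820590.

3804820590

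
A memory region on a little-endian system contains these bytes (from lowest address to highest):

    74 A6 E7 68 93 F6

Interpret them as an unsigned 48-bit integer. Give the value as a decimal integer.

Little-endian: lowest address holds the least-significant byte.
Reassemble most-significant byte first: F6 93 68 E7 A6 74 → 0xF69368E7A674.
0xF69368E7A674 = 271112980637300.

271112980637300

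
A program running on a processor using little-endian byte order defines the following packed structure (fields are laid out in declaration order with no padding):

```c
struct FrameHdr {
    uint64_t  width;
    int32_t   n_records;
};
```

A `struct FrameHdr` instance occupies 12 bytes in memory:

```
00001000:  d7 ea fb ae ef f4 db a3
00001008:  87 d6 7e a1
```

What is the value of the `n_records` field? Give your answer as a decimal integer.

`n_records` follows `width` (8 bytes), so it starts at byte offset 8 and occupies 4 bytes.
Bytes at offsets 8..11: 87 D6 7E A1.
Little-endian stores the least-significant byte at the lowest address.
Reassemble most-significant byte first: A1 7E D6 87 → 0xA17ED687.
Top bit is set, so as a signed 32-bit value this is 0xA17ED687 − 2^32 = -1585523065.

-1585523065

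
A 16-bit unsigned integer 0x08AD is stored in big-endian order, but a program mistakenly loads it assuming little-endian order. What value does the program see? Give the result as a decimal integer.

44296

Stored big-endian, the bytes at ascending addresses are 08 AD.
Read back as little-endian, the first byte is least significant, giving 0xAD08.
0xAD08 = 44296.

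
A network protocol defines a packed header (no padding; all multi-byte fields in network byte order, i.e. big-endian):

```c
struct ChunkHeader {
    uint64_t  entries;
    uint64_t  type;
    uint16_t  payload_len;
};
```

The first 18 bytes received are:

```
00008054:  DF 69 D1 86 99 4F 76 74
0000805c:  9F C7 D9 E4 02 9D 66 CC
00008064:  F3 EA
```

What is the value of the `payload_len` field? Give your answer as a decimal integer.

`payload_len` follows `entries` (8 B), `type` (8 B), so it starts at offset 8 + 8 = 16 and occupies 2 bytes.
Bytes at offsets 16..17: F3 EA.
In big-endian order the high byte comes first in memory.
The bytes are already most-significant first: 0xF3EA.
0xF3EA = 62442.

62442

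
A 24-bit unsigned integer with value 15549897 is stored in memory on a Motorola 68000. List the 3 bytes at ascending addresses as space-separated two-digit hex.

ED 45 C9

15549897 in hexadecimal, padded to 24 bits, is 0xED45C9.
Split into bytes (most-significant first): ED 45 C9.
In big-endian order the high byte comes first in memory.
So the memory order matches the most-significant-first order: ED 45 C9.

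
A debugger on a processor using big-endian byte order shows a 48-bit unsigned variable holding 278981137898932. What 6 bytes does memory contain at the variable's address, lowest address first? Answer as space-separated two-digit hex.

FD BB 5B 9F 9D B4

278981137898932 in hexadecimal, padded to 48 bits, is 0xFDBB5B9F9DB4.
Split into bytes (most-significant first): FD BB 5B 9F 9D B4.
Big-endian: lowest address holds the most-significant byte.
So the memory order matches the most-significant-first order: FD BB 5B 9F 9D B4.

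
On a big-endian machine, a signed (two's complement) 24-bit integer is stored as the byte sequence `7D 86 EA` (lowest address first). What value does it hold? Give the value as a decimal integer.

Big-endian stores the most-significant byte at the lowest address.
The bytes are already most-significant first: 0x7D86EA.
0x7D86EA = 8226538.

8226538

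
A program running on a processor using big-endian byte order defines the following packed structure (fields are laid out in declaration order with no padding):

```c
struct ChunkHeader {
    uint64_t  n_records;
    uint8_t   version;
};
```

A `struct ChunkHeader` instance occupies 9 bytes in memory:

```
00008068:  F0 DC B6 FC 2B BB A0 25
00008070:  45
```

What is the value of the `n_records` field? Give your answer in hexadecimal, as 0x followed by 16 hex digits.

0xF0DCB6FC2BBBA025

`n_records` is the first field, at byte offset 0, occupying 8 bytes.
Bytes at offsets 0..7: F0 DC B6 FC 2B BB A0 25.
In big-endian order the high byte comes first in memory.
The bytes are already most-significant first: 0xF0DCB6FC2BBBA025.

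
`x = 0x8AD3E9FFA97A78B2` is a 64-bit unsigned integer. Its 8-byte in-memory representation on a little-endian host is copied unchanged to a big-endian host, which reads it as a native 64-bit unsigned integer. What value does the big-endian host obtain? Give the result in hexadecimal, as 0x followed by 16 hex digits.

Stored little-endian, the bytes at ascending addresses are B2 78 7A A9 FF E9 D3 8A.
Read back as big-endian, the last byte is least significant, giving 0xB2787AA9FFE9D38A.

0xB2787AA9FFE9D38A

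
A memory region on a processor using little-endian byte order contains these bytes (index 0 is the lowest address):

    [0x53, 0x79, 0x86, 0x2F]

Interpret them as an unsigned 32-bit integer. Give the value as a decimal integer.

797342035

In little-endian order the low byte comes first in memory.
Reassemble most-significant byte first: 2F 86 79 53 → 0x2F867953.
0x2F867953 = 797342035.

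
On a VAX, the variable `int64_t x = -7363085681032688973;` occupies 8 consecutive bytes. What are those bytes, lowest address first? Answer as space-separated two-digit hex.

Two's complement of -7363085681032688973 in 64 bits: 7363085681032688973 = 0x662EEF6A64B7F54D; invert → 0x99D110959B480AB2; add 1 → 0x99D110959B480AB3.
Split into bytes (most-significant first): 99 D1 10 95 9B 48 0A B3.
Little-endian: lowest address holds the least-significant byte.
So at ascending addresses the bytes are B3 0A 48 9B 95 10 D1 99.

B3 0A 48 9B 95 10 D1 99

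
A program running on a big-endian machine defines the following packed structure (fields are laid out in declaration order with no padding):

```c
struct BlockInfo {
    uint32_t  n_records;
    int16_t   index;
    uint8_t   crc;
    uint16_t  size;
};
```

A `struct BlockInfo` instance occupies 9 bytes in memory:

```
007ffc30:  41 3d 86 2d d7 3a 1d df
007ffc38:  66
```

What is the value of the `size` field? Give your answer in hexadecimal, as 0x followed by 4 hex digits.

0xDF66

`size` follows `n_records` (4 B), `index` (2 B), `crc` (1 B), so it starts at offset 4 + 2 + 1 = 7 and occupies 2 bytes.
Bytes at offsets 7..8: DF 66.
Big-endian stores the most-significant byte at the lowest address.
The bytes are already most-significant first: 0xDF66.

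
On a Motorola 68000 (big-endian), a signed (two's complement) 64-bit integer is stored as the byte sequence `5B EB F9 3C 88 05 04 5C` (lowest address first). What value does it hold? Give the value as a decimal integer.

6623661715353830492

Big-endian stores the most-significant byte at the lowest address.
The bytes are already most-significant first: 0x5BEBF93C8805045C.
0x5BEBF93C8805045C = 6623661715353830492.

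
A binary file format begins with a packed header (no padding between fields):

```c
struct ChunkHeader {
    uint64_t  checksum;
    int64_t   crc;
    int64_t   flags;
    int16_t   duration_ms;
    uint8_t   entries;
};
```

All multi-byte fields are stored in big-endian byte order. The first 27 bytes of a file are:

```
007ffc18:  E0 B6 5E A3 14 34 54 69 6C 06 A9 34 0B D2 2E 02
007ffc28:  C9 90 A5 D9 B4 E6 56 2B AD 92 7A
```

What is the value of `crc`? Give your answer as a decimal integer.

7784095046958198274

`crc` follows `checksum` (8 bytes), so it starts at byte offset 8 and occupies 8 bytes.
Bytes at offsets 8..15: 6C 06 A9 34 0B D2 2E 02.
In big-endian order the high byte comes first in memory.
The bytes are already most-significant first: 0x6C06A9340BD22E02.
0x6C06A9340BD22E02 = 7784095046958198274.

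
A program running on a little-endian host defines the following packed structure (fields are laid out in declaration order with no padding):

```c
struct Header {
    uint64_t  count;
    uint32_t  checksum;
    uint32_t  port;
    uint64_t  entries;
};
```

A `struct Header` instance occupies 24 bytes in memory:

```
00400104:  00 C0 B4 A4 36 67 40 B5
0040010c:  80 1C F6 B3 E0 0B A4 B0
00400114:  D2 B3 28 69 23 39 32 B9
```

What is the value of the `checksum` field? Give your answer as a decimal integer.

3019250816

`checksum` follows `count` (8 bytes), so it starts at byte offset 8 and occupies 4 bytes.
Bytes at offsets 8..11: 80 1C F6 B3.
Little-endian: lowest address holds the least-significant byte.
Reassemble most-significant byte first: B3 F6 1C 80 → 0xB3F61C80.
0xB3F61C80 = 3019250816.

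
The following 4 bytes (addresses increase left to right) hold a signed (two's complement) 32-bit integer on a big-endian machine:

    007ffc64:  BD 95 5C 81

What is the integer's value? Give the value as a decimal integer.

In big-endian order the high byte comes first in memory.
The bytes are already most-significant first: 0xBD955C81.
Top bit is set, so as a signed 32-bit value this is 0xBD955C81 − 2^32 = -1114284927.

-1114284927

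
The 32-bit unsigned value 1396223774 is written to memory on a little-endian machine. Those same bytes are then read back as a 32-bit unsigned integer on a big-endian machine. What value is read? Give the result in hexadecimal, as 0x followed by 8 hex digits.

1396223774 in 32-bit hexadecimal is 0x5338AF1E.
Stored little-endian, the bytes at ascending addresses are 1E AF 38 53.
Read back as big-endian, the last byte is least significant, giving 0x1EAF3853.

0x1EAF3853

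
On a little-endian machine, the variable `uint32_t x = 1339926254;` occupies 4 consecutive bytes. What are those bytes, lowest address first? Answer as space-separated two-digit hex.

1339926254 in hexadecimal, padded to 32 bits, is 0x4FDDA6EE.
Split into bytes (most-significant first): 4F DD A6 EE.
Little-endian: lowest address holds the least-significant byte.
So at ascending addresses the bytes are EE A6 DD 4F.

EE A6 DD 4F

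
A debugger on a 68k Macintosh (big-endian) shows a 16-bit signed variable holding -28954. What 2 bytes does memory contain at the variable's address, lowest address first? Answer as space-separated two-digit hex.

8E E6

Two's complement of -28954 in 16 bits: 28954 = 0x711A; invert → 0x8EE5; add 1 → 0x8EE6.
Split into bytes (most-significant first): 8E E6.
In big-endian order the high byte comes first in memory.
So the memory order matches the most-significant-first order: 8E E6.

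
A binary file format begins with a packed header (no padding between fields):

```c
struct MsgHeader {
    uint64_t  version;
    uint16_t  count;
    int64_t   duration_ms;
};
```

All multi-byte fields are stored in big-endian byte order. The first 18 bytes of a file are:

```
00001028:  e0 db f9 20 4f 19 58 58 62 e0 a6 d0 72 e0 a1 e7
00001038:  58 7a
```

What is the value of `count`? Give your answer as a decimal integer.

25312

`count` follows `version` (8 bytes), so it starts at byte offset 8 and occupies 2 bytes.
Bytes at offsets 8..9: 62 E0.
Big-endian: lowest address holds the most-significant byte.
The bytes are already most-significant first: 0x62E0.
0x62E0 = 25312.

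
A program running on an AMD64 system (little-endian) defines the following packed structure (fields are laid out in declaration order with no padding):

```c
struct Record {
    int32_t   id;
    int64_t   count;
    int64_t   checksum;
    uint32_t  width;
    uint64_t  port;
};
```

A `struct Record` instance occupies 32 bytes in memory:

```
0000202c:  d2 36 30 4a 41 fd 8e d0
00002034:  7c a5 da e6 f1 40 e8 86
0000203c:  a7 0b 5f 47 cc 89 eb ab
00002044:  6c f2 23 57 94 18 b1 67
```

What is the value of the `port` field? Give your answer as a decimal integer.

`port` follows `id` (4 B), `count` (8 B), `checksum` (8 B), `width` (4 B), so it starts at offset 4 + 8 + 8 + 4 = 24 and occupies 8 bytes.
Bytes at offsets 24..31: 6C F2 23 57 94 18 B1 67.
Little-endian stores the least-significant byte at the lowest address.
Reassemble most-significant byte first: 67 B1 18 94 57 23 F2 6C → 0x67B118945723F26C.
0x67B118945723F26C = 7471780282180563564.

7471780282180563564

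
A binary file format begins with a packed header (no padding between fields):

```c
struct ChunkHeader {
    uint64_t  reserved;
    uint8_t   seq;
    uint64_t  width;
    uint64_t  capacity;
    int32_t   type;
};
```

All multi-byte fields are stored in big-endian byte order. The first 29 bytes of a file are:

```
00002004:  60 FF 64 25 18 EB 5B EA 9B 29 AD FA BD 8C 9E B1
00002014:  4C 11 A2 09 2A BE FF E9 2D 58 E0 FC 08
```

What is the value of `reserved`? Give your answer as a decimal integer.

`reserved` is the first field, at byte offset 0, occupying 8 bytes.
Bytes at offsets 0..7: 60 FF 64 25 18 EB 5B EA.
Big-endian: lowest address holds the most-significant byte.
The bytes are already most-significant first: 0x60FF642518EB5BEA.
0x60FF642518EB5BEA = 6989415257196944362.

6989415257196944362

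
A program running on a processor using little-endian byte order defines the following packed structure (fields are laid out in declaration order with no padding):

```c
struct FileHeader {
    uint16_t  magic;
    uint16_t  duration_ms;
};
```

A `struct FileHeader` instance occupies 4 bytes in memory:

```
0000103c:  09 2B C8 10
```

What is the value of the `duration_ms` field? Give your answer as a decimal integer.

`duration_ms` follows `magic` (2 bytes), so it starts at byte offset 2 and occupies 2 bytes.
Bytes at offsets 2..3: C8 10.
Little-endian: lowest address holds the least-significant byte.
Reassemble most-significant byte first: 10 C8 → 0x10C8.
0x10C8 = 4296.

4296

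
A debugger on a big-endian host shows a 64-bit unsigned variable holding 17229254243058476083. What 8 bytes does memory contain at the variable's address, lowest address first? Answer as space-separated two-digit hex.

EF 1A 9B 73 16 64 64 33

17229254243058476083 in hexadecimal, padded to 64 bits, is 0xEF1A9B7316646433.
Split into bytes (most-significant first): EF 1A 9B 73 16 64 64 33.
In big-endian order the high byte comes first in memory.
So the memory order matches the most-significant-first order: EF 1A 9B 73 16 64 64 33.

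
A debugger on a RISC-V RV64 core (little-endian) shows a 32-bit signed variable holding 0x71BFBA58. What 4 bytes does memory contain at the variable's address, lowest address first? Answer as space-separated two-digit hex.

Split into bytes (most-significant first): 71 BF BA 58.
In little-endian order the low byte comes first in memory.
So at ascending addresses the bytes are 58 BA BF 71.

58 BA BF 71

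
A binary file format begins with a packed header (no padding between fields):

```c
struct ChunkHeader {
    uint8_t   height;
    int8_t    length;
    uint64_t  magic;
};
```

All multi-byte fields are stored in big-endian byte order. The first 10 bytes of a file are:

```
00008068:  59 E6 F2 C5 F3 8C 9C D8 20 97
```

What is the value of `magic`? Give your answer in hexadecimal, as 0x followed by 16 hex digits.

`magic` follows `height` (1 B), `length` (1 B), so it starts at offset 1 + 1 = 2 and occupies 8 bytes.
Bytes at offsets 2..9: F2 C5 F3 8C 9C D8 20 97.
Big-endian: lowest address holds the most-significant byte.
The bytes are already most-significant first: 0xF2C5F38C9CD82097.

0xF2C5F38C9CD82097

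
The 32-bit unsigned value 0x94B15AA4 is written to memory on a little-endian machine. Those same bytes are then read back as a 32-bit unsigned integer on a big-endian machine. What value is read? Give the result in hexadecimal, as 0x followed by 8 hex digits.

0xA45AB194

Stored little-endian, the bytes at ascending addresses are A4 5A B1 94.
Read back as big-endian, the last byte is least significant, giving 0xA45AB194.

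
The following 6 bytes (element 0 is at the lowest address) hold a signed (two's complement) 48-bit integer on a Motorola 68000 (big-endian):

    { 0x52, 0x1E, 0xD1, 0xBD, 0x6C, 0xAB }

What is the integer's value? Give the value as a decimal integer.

90292321348779

Big-endian stores the most-significant byte at the lowest address.
The bytes are already most-significant first: 0x521ED1BD6CAB.
0x521ED1BD6CAB = 90292321348779.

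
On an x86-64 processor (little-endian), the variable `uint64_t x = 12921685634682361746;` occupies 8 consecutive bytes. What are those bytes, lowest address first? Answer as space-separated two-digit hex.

92 97 82 6A 9F 0C 53 B3

12921685634682361746 in hexadecimal, padded to 64 bits, is 0xB3530C9F6A829792.
Split into bytes (most-significant first): B3 53 0C 9F 6A 82 97 92.
Little-endian: lowest address holds the least-significant byte.
So at ascending addresses the bytes are 92 97 82 6A 9F 0C 53 B3.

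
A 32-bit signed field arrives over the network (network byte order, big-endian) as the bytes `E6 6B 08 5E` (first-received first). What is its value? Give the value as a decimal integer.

-429193122

Big-endian: lowest address holds the most-significant byte.
The bytes are already most-significant first: 0xE66B085E.
Top bit is set, so as a signed 32-bit value this is 0xE66B085E − 2^32 = -429193122.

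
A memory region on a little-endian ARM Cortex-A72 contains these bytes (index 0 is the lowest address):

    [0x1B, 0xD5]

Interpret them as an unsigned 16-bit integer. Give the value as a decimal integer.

Little-endian stores the least-significant byte at the lowest address.
Reassemble most-significant byte first: D5 1B → 0xD51B.
0xD51B = 54555.

54555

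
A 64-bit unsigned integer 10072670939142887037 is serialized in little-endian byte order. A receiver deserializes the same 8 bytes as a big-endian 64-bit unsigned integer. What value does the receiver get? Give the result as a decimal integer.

9013395088030615947

10072670939142887037 in 64-bit hexadecimal is 0x8BC950DA1303167D.
Stored little-endian, the bytes at ascending addresses are 7D 16 03 13 DA 50 C9 8B.
Read back as big-endian, the last byte is least significant, giving 0x7D160313DA50C98B.
0x7D160313DA50C98B = 9013395088030615947.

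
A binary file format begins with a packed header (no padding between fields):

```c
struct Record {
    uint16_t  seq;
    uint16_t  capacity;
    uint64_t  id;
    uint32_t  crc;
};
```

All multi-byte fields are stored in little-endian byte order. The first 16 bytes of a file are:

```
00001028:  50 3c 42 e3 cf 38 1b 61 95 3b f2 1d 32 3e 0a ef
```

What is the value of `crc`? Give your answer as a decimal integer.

4010425906

`crc` follows `seq` (2 B), `capacity` (2 B), `id` (8 B), so it starts at offset 2 + 2 + 8 = 12 and occupies 4 bytes.
Bytes at offsets 12..15: 32 3E 0A EF.
In little-endian order the low byte comes first in memory.
Reassemble most-significant byte first: EF 0A 3E 32 → 0xEF0A3E32.
0xEF0A3E32 = 4010425906.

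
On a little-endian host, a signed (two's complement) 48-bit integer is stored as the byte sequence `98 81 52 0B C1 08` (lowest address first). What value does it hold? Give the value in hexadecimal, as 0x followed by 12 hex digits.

0x08C10B528198

Little-endian: lowest address holds the least-significant byte.
Reassemble most-significant byte first: 08 C1 0B 52 81 98 → 0x08C10B528198.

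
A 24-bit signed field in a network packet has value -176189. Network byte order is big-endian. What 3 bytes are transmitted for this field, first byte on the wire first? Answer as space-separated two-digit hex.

FD 4F C3

Two's complement of -176189 in 24 bits: 176189 = 0x02B03D; invert → 0xFD4FC2; add 1 → 0xFD4FC3.
Split into bytes (most-significant first): FD 4F C3.
Big-endian: lowest address holds the most-significant byte.
So the memory order matches the most-significant-first order: FD 4F C3.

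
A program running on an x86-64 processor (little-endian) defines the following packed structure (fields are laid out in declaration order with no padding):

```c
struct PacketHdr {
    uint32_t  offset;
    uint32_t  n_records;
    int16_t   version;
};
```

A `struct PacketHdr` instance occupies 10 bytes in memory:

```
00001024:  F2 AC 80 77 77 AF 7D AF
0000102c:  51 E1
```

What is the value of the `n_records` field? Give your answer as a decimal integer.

`n_records` follows `offset` (4 bytes), so it starts at byte offset 4 and occupies 4 bytes.
Bytes at offsets 4..7: 77 AF 7D AF.
In little-endian order the low byte comes first in memory.
Reassemble most-significant byte first: AF 7D AF 77 → 0xAF7DAF77.
0xAF7DAF77 = 2944249719.

2944249719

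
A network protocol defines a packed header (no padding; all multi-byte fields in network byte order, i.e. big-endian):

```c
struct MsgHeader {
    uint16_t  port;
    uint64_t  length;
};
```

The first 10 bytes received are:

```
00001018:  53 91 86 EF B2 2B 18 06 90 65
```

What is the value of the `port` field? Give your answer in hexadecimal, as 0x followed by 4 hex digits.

`port` is the first field, at byte offset 0, occupying 2 bytes.
Bytes at offsets 0..1: 53 91.
In big-endian order the high byte comes first in memory.
The bytes are already most-significant first: 0x5391.

0x5391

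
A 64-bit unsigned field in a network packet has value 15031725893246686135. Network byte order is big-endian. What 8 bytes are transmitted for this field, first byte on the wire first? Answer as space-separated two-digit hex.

D0 9B 6B 0E F4 02 93 B7

15031725893246686135 in hexadecimal, padded to 64 bits, is 0xD09B6B0EF40293B7.
Split into bytes (most-significant first): D0 9B 6B 0E F4 02 93 B7.
In big-endian order the high byte comes first in memory.
So the memory order matches the most-significant-first order: D0 9B 6B 0E F4 02 93 B7.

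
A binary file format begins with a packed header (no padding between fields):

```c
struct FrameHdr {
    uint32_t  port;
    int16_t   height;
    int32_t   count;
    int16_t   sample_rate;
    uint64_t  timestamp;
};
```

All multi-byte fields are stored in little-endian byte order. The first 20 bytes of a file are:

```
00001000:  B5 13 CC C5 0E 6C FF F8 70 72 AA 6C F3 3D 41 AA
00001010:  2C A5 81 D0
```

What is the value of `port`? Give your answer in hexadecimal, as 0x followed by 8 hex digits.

0xC5CC13B5

`port` is the first field, at byte offset 0, occupying 4 bytes.
Bytes at offsets 0..3: B5 13 CC C5.
Little-endian stores the least-significant byte at the lowest address.
Reassemble most-significant byte first: C5 CC 13 B5 → 0xC5CC13B5.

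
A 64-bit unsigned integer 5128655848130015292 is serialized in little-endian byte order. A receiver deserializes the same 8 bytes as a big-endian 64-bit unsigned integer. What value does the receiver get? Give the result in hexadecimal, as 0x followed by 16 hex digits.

5128655848130015292 in 64-bit hexadecimal is 0x472CA5523304F03C.
Stored little-endian, the bytes at ascending addresses are 3C F0 04 33 52 A5 2C 47.
Read back as big-endian, the last byte is least significant, giving 0x3CF0043352A52C47.

0x3CF0043352A52C47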